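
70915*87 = 6169605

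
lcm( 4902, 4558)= 259806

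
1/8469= 1/8469 = 0.00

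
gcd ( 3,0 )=3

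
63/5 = 63/5 = 12.60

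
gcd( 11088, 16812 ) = 36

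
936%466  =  4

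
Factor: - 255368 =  - 2^3*137^1*233^1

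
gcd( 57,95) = 19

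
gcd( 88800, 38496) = 96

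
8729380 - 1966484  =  6762896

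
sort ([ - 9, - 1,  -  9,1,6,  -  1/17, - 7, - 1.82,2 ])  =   [-9, - 9, - 7, - 1.82, - 1, - 1/17,1, 2,6] 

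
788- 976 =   -  188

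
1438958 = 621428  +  817530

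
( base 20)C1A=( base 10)4830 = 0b1001011011110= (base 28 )64E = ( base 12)2966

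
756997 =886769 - 129772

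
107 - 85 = 22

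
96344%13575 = 1319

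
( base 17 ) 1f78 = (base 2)10010010011111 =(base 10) 9375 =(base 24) g6f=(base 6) 111223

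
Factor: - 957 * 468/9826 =- 2^1*3^3 * 11^1*13^1*17^( - 3) * 29^1 = - 223938/4913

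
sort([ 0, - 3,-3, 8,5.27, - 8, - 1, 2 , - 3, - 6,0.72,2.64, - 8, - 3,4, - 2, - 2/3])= [ - 8,-8, -6,- 3, -3, - 3, - 3, - 2  , - 1, - 2/3,0, 0.72,2, 2.64,4,5.27,8]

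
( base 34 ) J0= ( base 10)646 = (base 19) 1f0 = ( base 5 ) 10041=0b1010000110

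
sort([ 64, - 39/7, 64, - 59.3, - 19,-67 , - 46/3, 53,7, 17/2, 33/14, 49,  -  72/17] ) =[-67, - 59.3, - 19, - 46/3,  -  39/7, - 72/17, 33/14, 7, 17/2, 49,53, 64, 64]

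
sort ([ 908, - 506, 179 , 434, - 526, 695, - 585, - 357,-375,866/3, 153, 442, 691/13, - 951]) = [ - 951, - 585, - 526, - 506, - 375, - 357, 691/13, 153, 179,866/3, 434, 442, 695,  908 ]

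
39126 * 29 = 1134654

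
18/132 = 3/22 = 0.14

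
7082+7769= 14851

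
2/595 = 2/595 = 0.00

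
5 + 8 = 13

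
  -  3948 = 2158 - 6106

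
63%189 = 63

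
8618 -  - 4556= 13174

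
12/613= 12/613= 0.02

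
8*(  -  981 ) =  - 7848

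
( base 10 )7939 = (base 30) 8oj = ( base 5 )223224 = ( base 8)17403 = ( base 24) DIJ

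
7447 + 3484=10931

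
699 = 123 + 576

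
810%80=10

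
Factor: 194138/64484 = 2^( - 1) * 47^( - 1)*283^1 = 283/94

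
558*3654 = 2038932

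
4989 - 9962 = - 4973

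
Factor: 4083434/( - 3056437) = -2^1*17^1 * 73^( - 1 )*83^1 * 149^(-1)*281^( -1)*1447^1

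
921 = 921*1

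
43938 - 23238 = 20700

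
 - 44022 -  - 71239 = 27217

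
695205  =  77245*9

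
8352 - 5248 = 3104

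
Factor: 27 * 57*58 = 2^1*3^4*19^1*29^1 = 89262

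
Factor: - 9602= - 2^1*4801^1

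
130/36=65/18 = 3.61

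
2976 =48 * 62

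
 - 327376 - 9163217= - 9490593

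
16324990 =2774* 5885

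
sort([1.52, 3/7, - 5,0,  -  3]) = [- 5,-3,0,  3/7, 1.52]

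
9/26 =9/26 = 0.35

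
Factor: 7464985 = 5^1* 11^1*  135727^1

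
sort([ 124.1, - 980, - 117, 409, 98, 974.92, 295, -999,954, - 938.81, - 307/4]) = [- 999, - 980, - 938.81, - 117, - 307/4 , 98, 124.1,  295, 409,954, 974.92]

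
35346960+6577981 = 41924941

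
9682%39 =10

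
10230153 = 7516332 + 2713821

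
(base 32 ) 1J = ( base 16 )33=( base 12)43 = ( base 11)47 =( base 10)51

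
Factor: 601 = 601^1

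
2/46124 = 1/23062 =0.00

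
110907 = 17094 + 93813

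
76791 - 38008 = 38783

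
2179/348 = 6 + 91/348 = 6.26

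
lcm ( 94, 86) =4042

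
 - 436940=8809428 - 9246368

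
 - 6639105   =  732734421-739373526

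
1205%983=222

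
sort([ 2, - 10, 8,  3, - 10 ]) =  [ - 10, - 10,2,3 , 8] 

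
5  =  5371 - 5366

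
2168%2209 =2168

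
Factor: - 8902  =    -  2^1* 4451^1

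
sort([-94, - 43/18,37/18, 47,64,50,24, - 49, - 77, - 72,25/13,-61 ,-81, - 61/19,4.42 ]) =[ - 94, - 81, - 77, - 72, - 61, - 49, - 61/19, - 43/18,25/13,37/18, 4.42,24,47,50,64] 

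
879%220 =219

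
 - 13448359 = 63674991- 77123350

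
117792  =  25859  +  91933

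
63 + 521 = 584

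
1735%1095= 640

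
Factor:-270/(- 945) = 2^1*7^( - 1 )  =  2/7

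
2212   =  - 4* ( - 553 ) 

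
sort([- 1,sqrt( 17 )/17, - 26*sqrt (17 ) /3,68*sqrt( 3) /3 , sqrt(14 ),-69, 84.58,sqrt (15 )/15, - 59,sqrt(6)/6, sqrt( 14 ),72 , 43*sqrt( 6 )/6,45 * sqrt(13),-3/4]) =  [ - 69,-59,-26*sqrt( 17)/3, - 1, - 3/4,sqrt( 17)/17,sqrt( 15) /15 , sqrt( 6 )/6,sqrt( 14 ),sqrt( 14 ),  43*sqrt(6 )/6, 68  *  sqrt( 3)/3,72,84.58,45*sqrt(13 ) ]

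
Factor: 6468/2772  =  7/3 = 3^ ( - 1 )* 7^1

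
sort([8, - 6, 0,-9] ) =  [ -9,- 6, 0, 8]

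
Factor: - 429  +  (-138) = - 3^4*7^1 = - 567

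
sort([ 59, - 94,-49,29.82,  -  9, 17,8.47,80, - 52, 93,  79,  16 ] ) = [ - 94, - 52, - 49,-9, 8.47,16,17, 29.82,59,  79, 80,93 ] 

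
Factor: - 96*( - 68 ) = 2^7*3^1*17^1 = 6528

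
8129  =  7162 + 967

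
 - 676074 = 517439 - 1193513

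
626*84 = 52584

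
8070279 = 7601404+468875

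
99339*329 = 32682531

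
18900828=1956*9663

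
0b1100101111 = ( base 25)17f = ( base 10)815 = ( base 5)11230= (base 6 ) 3435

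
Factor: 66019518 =2^1*3^2*3667751^1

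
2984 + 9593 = 12577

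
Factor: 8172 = 2^2* 3^2*227^1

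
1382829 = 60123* 23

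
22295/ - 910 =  - 25 + 1/2 = - 24.50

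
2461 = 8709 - 6248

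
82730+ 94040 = 176770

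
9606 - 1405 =8201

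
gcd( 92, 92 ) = 92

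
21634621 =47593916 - 25959295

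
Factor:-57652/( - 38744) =497/334 = 2^( - 1)*7^1*71^1*167^( - 1 )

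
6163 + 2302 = 8465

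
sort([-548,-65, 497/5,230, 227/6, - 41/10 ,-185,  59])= [ - 548,-185 ,  -  65, - 41/10,227/6 , 59,497/5,230]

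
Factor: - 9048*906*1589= - 13025808432 = -2^4*3^2*7^1*13^1*29^1*151^1*227^1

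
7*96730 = 677110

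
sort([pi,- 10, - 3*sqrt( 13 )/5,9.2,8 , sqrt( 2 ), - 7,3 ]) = [  -  10, - 7 ,-3 *sqrt ( 13)/5 , sqrt( 2 ), 3,pi, 8,9.2]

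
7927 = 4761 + 3166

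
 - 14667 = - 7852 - 6815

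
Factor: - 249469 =  -  11^1*22679^1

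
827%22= 13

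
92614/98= 945+2/49 = 945.04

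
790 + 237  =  1027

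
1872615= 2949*635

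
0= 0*302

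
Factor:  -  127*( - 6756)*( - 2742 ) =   -  2352668904 = - 2^3*3^2*127^1*457^1*563^1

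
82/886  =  41/443 = 0.09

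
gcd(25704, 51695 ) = 7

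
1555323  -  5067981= - 3512658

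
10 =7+3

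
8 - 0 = 8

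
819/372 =2 + 25/124 = 2.20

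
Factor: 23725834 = 2^1*11^1 * 23^1*46889^1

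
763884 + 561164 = 1325048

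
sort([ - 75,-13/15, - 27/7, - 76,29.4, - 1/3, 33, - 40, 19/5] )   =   [-76,-75, - 40, - 27/7, - 13/15,-1/3,19/5,29.4,  33]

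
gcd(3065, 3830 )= 5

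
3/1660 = 3/1660 = 0.00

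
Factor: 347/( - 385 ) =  - 5^(-1 )*7^( - 1 )*11^(-1)*347^1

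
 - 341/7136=  -  341/7136 = - 0.05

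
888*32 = 28416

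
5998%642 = 220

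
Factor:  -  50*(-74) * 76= 2^4*5^2 *19^1*37^1 = 281200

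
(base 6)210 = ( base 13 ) 60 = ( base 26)30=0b1001110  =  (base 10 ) 78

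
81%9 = 0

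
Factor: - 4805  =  - 5^1 * 31^2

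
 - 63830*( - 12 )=765960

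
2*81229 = 162458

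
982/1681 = 982/1681 = 0.58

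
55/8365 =11/1673 = 0.01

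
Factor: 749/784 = 107/112 = 2^ (-4)*7^(-1)*107^1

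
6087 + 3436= 9523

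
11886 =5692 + 6194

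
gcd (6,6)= 6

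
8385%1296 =609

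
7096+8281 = 15377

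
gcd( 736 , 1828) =4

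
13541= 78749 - 65208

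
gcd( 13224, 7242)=6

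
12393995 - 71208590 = - 58814595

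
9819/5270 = 9819/5270 = 1.86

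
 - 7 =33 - 40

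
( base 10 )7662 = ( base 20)j32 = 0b1110111101110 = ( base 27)adl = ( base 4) 1313232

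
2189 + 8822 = 11011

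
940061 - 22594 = 917467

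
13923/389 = 35 +308/389= 35.79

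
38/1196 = 19/598 = 0.03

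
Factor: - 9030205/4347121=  - 5^1*17^(- 1 )*255713^( - 1 )*1806041^1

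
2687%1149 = 389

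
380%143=94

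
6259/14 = 6259/14 = 447.07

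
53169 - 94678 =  - 41509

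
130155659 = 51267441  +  78888218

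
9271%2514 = 1729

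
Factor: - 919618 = - 2^1 * 7^1 * 65687^1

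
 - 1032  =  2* ( - 516 )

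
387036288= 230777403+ 156258885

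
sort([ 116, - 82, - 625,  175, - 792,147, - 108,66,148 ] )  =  [ - 792,-625, - 108, - 82, 66, 116,  147, 148,175 ] 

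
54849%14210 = 12219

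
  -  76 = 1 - 77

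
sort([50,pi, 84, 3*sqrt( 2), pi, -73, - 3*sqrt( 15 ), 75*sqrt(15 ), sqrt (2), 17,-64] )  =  [ - 73, - 64, - 3*sqrt(15 ),sqrt(2), pi, pi, 3 * sqrt( 2),17, 50 , 84, 75 * sqrt(15 )]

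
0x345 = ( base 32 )q5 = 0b1101000101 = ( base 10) 837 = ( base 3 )1011000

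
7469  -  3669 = 3800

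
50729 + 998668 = 1049397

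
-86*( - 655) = 56330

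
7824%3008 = 1808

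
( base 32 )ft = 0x1FD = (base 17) 1cg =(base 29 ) hg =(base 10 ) 509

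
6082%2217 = 1648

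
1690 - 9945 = - 8255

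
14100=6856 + 7244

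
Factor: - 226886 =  - 2^1*11^1*10313^1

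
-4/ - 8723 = 4/8723 = 0.00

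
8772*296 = 2596512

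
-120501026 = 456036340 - 576537366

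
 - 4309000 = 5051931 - 9360931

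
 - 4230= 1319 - 5549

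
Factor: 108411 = 3^1*36137^1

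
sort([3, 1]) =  [1, 3]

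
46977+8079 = 55056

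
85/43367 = 5/2551=0.00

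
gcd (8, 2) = 2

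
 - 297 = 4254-4551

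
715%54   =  13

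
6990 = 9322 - 2332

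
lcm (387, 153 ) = 6579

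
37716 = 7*5388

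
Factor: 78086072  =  2^3*197^1*49547^1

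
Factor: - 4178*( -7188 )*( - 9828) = - 2^5*3^4*7^1*13^1*599^1*2089^1  =  -295149228192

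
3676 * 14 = 51464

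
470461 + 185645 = 656106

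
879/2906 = 879/2906 = 0.30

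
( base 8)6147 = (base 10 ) 3175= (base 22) 6c7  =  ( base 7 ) 12154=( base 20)7IF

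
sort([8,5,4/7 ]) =[4/7, 5, 8 ]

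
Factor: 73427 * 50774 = 2^1*53^1* 101^1 * 479^1*727^1 = 3728182498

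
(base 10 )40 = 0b101000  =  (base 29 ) 1B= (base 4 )220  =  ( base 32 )18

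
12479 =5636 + 6843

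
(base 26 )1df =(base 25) 1G4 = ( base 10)1029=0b10000000101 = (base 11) 856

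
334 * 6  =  2004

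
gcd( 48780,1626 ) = 1626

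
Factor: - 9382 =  - 2^1*4691^1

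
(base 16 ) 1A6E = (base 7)25504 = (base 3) 100021121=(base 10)6766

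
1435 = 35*41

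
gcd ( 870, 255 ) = 15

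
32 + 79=111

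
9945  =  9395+550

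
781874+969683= 1751557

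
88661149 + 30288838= 118949987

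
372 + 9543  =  9915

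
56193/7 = 8027 +4/7 = 8027.57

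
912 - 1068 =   -  156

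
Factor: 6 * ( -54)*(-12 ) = 2^4 * 3^5 = 3888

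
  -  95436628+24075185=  - 71361443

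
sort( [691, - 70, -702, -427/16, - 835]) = [ -835, - 702,-70, - 427/16, 691]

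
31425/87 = 361 + 6/29= 361.21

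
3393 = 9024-5631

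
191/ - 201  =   - 1+10/201  =  - 0.95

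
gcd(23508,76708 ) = 4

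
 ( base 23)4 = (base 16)4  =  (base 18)4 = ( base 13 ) 4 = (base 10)4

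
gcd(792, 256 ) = 8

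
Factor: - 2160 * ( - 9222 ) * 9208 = 183418940160 = 2^8*3^4*5^1*29^1  *  53^1  *  1151^1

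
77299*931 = 71965369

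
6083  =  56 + 6027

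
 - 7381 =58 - 7439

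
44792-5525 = 39267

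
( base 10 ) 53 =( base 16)35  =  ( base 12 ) 45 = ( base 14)3b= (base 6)125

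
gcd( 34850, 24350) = 50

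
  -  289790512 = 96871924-386662436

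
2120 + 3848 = 5968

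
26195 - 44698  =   - 18503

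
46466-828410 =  - 781944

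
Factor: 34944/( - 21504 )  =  -13/8 = -2^( - 3)*13^1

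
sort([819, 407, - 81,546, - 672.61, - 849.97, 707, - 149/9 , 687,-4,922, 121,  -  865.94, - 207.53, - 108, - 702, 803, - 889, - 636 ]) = [ - 889, - 865.94, - 849.97, - 702, - 672.61, - 636, - 207.53,-108, - 81, - 149/9, - 4,121,407,546 , 687, 707, 803, 819, 922]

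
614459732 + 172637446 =787097178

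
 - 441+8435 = 7994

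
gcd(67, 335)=67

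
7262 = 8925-1663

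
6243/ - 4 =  - 6243/4 = - 1560.75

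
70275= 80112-9837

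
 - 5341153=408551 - 5749704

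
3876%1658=560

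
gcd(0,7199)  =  7199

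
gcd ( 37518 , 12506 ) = 12506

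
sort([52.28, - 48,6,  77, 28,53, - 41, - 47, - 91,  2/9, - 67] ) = [ - 91 ,  -  67, - 48, - 47, - 41,2/9,6, 28,52.28,53,77 ] 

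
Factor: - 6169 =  - 31^1*199^1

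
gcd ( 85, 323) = 17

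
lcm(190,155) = 5890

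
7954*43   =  342022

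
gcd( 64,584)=8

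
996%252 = 240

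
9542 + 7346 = 16888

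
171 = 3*57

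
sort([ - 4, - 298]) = [- 298 ,- 4]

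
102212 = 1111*92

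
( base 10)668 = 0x29c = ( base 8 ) 1234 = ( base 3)220202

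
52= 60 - 8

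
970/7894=485/3947 = 0.12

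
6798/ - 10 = - 3399/5 = - 679.80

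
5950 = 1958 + 3992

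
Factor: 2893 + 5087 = 7980 = 2^2*3^1*5^1*7^1*19^1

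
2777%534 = 107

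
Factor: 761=761^1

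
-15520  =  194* ( - 80 ) 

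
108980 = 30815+78165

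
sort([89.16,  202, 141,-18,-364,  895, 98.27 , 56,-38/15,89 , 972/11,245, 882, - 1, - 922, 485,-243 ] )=[-922,-364, - 243 ,  -  18, -38/15, - 1,56, 972/11, 89, 89.16, 98.27, 141,  202,245, 485, 882,895 ] 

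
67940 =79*860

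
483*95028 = 45898524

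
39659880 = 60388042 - 20728162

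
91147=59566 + 31581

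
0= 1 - 1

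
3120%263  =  227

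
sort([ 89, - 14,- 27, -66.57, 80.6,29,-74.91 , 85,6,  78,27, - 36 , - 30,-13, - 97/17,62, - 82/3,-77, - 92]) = [ - 92, - 77, - 74.91,-66.57, - 36, -30, - 82/3, - 27, - 14, - 13, - 97/17 , 6,  27, 29, 62,  78,80.6,85, 89 ] 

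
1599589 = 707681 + 891908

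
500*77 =38500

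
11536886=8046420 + 3490466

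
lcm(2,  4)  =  4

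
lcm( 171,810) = 15390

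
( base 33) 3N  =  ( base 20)62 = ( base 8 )172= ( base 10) 122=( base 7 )233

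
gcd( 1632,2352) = 48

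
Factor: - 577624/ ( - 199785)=824/285 = 2^3 *3^(-1 )*5^( - 1)*19^ ( - 1) * 103^1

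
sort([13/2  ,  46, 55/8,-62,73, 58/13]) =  [ - 62,58/13,13/2,  55/8, 46, 73]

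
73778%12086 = 1262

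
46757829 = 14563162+32194667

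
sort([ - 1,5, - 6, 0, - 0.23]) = [ - 6,-1, - 0.23,0,  5]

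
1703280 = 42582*40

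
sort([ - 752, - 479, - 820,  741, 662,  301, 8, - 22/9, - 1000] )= [ - 1000, - 820, - 752, - 479,  -  22/9, 8,301, 662,741 ]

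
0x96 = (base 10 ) 150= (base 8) 226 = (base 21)73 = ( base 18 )86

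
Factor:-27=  - 3^3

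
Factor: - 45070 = -2^1*5^1*4507^1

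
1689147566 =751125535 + 938022031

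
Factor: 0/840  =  0^1=0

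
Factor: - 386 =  - 2^1*193^1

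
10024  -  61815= - 51791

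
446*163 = 72698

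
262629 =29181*9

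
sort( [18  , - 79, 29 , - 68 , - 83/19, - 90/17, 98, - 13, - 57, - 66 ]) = [ - 79, - 68 , - 66 , - 57, - 13,  -  90/17, - 83/19,  18, 29 , 98 ] 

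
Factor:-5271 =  - 3^1*7^1 *251^1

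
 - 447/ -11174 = 447/11174=0.04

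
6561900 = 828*7925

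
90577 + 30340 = 120917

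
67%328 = 67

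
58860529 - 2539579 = 56320950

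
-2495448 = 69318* ( - 36)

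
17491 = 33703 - 16212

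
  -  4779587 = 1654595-6434182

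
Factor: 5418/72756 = 2^( - 1)*7^1*47^( - 1 ) = 7/94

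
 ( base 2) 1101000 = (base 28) 3K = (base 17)62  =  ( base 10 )104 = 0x68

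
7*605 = 4235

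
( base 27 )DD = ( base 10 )364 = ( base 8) 554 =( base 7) 1030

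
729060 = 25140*29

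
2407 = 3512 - 1105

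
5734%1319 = 458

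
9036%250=36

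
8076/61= 132 + 24/61 = 132.39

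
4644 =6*774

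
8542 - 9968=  - 1426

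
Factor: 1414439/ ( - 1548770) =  - 2^ ( - 1)  *  5^( - 1)*13^1 * 108803^1*154877^( - 1)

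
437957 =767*571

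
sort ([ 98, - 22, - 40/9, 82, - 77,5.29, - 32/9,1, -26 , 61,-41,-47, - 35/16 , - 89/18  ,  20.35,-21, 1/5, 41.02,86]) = [ - 77, - 47,-41,  -  26,-22, - 21,-89/18, - 40/9, - 32/9,  -  35/16,1/5,  1, 5.29, 20.35,  41.02 , 61, 82, 86, 98]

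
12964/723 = 17+673/723  =  17.93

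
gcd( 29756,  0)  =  29756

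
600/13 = 600/13 = 46.15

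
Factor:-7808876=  - 2^2*1952219^1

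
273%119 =35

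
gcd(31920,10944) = 912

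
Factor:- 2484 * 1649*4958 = - 20308543128 = -2^3 *3^3 * 17^1*23^1*37^1*67^1*97^1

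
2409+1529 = 3938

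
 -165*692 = -114180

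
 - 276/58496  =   - 69/14624 = - 0.00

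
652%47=41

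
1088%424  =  240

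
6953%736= 329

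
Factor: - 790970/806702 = -905/923 = - 5^1*13^( - 1)*71^( - 1 )*181^1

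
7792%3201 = 1390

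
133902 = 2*66951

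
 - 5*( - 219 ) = 1095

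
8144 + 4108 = 12252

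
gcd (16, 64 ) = 16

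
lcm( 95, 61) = 5795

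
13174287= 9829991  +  3344296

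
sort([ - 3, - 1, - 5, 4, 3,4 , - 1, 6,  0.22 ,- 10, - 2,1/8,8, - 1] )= [ - 10, - 5, - 3, - 2, - 1 , - 1, - 1,1/8, 0.22, 3 , 4, 4,6, 8 ] 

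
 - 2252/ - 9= 250+2/9 = 250.22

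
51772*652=33755344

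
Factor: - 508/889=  - 4/7 = - 2^2*7^( - 1) 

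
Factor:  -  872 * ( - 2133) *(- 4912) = - 2^7*3^3 * 79^1*109^1*307^1 = - 9136202112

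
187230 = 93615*2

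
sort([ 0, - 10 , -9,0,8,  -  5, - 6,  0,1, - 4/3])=[ - 10, - 9, - 6,-5 ,-4/3, 0,0,0,1,8] 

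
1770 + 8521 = 10291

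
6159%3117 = 3042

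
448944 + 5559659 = 6008603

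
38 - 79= - 41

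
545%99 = 50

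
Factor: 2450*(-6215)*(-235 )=3578286250 = 2^1*5^4*7^2*11^1 *47^1 * 113^1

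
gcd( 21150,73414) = 94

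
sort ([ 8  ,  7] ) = [7,8]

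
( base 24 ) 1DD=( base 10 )901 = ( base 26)18H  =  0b1110000101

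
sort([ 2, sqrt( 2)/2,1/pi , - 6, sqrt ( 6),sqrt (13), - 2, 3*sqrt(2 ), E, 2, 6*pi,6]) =[ - 6, - 2 , 1/pi,  sqrt( 2)/2, 2,2, sqrt( 6), E,  sqrt(13),3 * sqrt( 2),6, 6*pi]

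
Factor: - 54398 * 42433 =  - 2^1*59^1* 461^1*42433^1 = - 2308270334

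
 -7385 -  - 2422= - 4963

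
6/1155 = 2/385 = 0.01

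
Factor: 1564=2^2 * 17^1*23^1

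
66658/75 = 888 + 58/75 = 888.77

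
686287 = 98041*7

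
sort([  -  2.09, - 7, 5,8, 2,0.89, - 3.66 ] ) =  [ - 7, -3.66, -2.09, 0.89, 2,5, 8]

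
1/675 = 1/675 = 0.00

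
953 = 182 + 771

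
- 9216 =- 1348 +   -  7868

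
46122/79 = 583+65/79 = 583.82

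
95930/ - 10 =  - 9593 + 0/1 = -9593.00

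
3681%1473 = 735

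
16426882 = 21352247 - 4925365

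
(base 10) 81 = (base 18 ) 49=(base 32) 2h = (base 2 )1010001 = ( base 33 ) 2F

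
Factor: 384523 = 17^1*22619^1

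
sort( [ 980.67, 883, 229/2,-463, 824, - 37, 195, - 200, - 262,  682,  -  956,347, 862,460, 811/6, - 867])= [-956, - 867, - 463, - 262, - 200, - 37,229/2, 811/6,195,  347,  460, 682 , 824, 862, 883,980.67]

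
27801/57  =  487 +14/19 = 487.74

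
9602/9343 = 9602/9343 = 1.03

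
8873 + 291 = 9164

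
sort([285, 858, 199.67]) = [ 199.67,  285, 858 ]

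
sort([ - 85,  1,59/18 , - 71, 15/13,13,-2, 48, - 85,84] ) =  [ - 85 , - 85, - 71,-2 , 1,15/13, 59/18, 13 , 48,84]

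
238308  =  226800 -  - 11508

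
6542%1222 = 432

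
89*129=11481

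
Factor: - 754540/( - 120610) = 2^1*7^ ( - 1) * 31^1*1217^1*1723^( - 1) = 75454/12061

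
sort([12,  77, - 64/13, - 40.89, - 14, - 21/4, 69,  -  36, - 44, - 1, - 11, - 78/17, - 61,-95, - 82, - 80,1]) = [ - 95, - 82, - 80,  -  61, - 44, - 40.89, - 36,-14, - 11, - 21/4, - 64/13, - 78/17, - 1,1, 12,  69, 77]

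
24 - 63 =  - 39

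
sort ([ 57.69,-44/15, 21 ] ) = [- 44/15, 21,57.69]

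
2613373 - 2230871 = 382502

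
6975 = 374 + 6601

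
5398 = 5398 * 1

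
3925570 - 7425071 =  - 3499501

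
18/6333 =6/2111 = 0.00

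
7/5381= 7/5381 = 0.00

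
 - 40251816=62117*( - 648 ) 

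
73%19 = 16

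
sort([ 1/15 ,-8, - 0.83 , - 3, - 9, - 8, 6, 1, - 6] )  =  [ - 9,- 8,- 8, - 6, - 3, - 0.83,  1/15,1,6 ]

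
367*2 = 734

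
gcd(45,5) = 5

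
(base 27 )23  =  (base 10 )57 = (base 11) 52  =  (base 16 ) 39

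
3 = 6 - 3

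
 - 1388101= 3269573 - 4657674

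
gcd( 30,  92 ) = 2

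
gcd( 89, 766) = 1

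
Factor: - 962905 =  -5^1 * 192581^1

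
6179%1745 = 944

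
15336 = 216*71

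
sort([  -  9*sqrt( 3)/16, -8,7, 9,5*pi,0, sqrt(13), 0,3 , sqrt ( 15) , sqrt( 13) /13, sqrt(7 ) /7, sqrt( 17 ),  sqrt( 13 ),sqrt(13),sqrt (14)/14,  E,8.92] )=[ - 8, - 9*sqrt( 3) /16, 0,0, sqrt(14)/14, sqrt(13) /13 , sqrt( 7)/7 , E, 3 , sqrt( 13),sqrt( 13), sqrt( 13) , sqrt(15), sqrt(17), 7,8.92, 9 , 5*pi]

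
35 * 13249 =463715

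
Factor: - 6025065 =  - 3^1*5^1*401671^1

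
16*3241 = 51856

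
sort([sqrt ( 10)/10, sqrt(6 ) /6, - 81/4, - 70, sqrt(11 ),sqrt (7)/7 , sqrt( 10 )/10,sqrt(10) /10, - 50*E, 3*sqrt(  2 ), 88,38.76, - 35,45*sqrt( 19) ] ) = [- 50*E, - 70, - 35,-81/4,sqrt (10 )/10,sqrt( 10 )/10, sqrt( 10 )/10  ,  sqrt(7 ) /7, sqrt(6 )/6,  sqrt (11 ),3*sqrt(2 ),38.76,88,45*sqrt (19 ) ]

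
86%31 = 24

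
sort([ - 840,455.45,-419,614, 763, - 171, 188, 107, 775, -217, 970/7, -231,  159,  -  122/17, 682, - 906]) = [ - 906, - 840, - 419, - 231, - 217, - 171, - 122/17, 107,970/7,159,  188, 455.45,614, 682, 763, 775]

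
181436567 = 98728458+82708109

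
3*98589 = 295767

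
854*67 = 57218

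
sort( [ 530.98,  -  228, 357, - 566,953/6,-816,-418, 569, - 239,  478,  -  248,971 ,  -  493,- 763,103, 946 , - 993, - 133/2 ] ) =[ - 993,-816,-763, - 566 , - 493, - 418, - 248,-239, - 228, - 133/2,103,953/6, 357,478,530.98, 569 , 946,971]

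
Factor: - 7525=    - 5^2 * 7^1*43^1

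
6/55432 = 3/27716=0.00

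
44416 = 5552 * 8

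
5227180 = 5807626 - 580446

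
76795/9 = 76795/9 = 8532.78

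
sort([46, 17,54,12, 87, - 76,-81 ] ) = [ - 81,- 76,  12,  17, 46, 54, 87]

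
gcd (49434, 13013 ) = 77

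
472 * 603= 284616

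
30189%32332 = 30189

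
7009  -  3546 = 3463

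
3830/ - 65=  -  766/13 = - 58.92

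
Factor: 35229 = 3^1*11743^1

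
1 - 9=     -  8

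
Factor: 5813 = 5813^1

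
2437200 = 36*67700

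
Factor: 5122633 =43^1* 119131^1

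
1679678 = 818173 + 861505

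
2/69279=2/69279=0.00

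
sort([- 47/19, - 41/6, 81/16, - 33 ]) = [ - 33, - 41/6, - 47/19, 81/16]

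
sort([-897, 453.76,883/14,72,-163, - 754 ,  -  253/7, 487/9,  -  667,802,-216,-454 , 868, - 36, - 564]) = [- 897, - 754, - 667,  -  564, - 454, - 216, - 163, -253/7, - 36,487/9,  883/14, 72, 453.76,802,868]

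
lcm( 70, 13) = 910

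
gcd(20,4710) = 10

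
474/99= 158/33 = 4.79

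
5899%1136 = 219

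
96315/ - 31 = - 3107 + 2/31 = - 3106.94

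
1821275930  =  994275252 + 827000678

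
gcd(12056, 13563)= 1507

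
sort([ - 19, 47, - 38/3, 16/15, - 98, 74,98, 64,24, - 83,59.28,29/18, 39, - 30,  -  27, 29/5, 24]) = [-98, - 83, - 30, - 27, - 19, -38/3, 16/15 , 29/18,29/5, 24, 24, 39, 47,59.28, 64, 74 , 98]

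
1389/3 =463 = 463.00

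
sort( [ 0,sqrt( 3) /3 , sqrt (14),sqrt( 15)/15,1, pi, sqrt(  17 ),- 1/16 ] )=[-1/16, 0,  sqrt (15)/15,sqrt ( 3) /3,1,  pi,sqrt( 14) , sqrt( 17)]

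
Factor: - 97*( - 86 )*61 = 508862 = 2^1* 43^1 * 61^1*97^1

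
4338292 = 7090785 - 2752493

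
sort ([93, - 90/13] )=[-90/13, 93] 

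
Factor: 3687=3^1  *  1229^1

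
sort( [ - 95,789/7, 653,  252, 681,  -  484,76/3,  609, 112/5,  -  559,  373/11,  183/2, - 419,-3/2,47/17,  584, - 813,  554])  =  [- 813, - 559,-484, - 419, - 95 , - 3/2, 47/17,112/5,76/3, 373/11,183/2, 789/7,252,554, 584,  609, 653,  681] 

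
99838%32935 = 1033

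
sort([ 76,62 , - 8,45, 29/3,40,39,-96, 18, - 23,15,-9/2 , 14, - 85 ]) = [ - 96,- 85, - 23, - 8, - 9/2, 29/3,14,15,18, 39, 40, 45,  62, 76 ]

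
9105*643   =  5854515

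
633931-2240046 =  - 1606115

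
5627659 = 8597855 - 2970196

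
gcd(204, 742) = 2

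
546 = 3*182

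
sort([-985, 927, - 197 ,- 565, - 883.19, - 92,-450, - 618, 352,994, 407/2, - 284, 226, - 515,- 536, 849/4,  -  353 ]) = [-985, - 883.19, - 618,-565,-536, - 515, -450 ,-353,  -  284,  -  197, - 92, 407/2,849/4, 226 , 352, 927, 994 ]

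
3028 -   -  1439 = 4467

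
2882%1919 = 963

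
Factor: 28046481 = 3^1*17^1*37^1*89^1*167^1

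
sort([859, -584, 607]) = [ - 584, 607 , 859]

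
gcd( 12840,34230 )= 30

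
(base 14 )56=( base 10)76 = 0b1001100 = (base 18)44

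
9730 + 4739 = 14469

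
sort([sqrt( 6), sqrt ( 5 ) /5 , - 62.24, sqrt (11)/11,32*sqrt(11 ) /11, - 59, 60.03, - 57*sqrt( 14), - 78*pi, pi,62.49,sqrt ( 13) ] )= [ - 78*pi, - 57*sqrt(14),-62.24, - 59 , sqrt( 11) /11, sqrt( 5 ) /5, sqrt( 6),pi , sqrt (13), 32*sqrt( 11 ) /11, 60.03, 62.49 ]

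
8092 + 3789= 11881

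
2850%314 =24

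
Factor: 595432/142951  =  2^3*163^( - 1 )*263^1*283^1*877^( - 1)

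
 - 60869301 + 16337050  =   - 44532251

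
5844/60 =487/5 = 97.40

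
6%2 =0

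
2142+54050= 56192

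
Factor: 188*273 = 51324= 2^2*3^1* 7^1*13^1*47^1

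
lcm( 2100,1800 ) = 12600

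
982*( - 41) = -40262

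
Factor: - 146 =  - 2^1*73^1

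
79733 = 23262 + 56471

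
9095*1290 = 11732550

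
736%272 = 192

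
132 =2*66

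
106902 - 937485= - 830583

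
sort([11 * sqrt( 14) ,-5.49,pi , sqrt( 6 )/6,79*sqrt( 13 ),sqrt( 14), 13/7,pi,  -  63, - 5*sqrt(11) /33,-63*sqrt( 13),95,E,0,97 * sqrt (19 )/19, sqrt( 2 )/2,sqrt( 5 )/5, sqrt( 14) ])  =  [-63*sqrt ( 13),- 63,-5.49, -5  *sqrt( 11)/33, 0,  sqrt(6 )/6,sqrt( 5)/5, sqrt(2) /2,  13/7,E,pi,  pi,sqrt( 14 ), sqrt( 14),97*sqrt( 19) /19,11 * sqrt( 14 ),95,79*sqrt( 13 )]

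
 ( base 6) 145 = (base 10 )65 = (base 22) 2L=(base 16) 41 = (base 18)3b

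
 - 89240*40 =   -  3569600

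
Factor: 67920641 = 37^1*41^1*44773^1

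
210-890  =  -680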